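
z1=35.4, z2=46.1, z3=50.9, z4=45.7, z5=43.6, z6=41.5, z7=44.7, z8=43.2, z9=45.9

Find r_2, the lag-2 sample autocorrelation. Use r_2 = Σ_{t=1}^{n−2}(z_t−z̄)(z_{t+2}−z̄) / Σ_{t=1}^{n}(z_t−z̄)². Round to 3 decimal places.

-0.432

Mean z̄ = (35.4 + 46.1 + 50.9 + 45.7 + 43.6 + 41.5 + 44.7 + 43.2 + 45.9)/9 = 44.1111
Σ(z_t−z̄)(z_{t+2}−z̄) = (-59.1388) + (3.1601) + (-3.4699) + (-4.1488) + (-0.3010) + (2.3790) + (1.0535) = -60.4658
Denominator Σ(z_t−z̄)² = 139.9089
r_2 = -60.4658 / 139.9089 = -0.432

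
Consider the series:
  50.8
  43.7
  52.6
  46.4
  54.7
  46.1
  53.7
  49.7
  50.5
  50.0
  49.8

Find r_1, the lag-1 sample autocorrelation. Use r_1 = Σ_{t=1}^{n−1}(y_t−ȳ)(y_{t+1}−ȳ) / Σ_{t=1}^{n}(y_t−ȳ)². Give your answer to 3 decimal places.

Mean ȳ = (50.8 + 43.7 + 52.6 + 46.4 + 54.7 + 46.1 + 53.7 + 49.7 + 50.5 + 50.0 + 49.8)/11 = 49.8182
Numerator Σ_{t=1}^{10}(y_t−ȳ)(y_{t+1}−ȳ) = -82.2258
Denominator Σ(y_t−ȳ)² = 111.0564
r_1 = -82.2258 / 111.0564 = -0.740

-0.740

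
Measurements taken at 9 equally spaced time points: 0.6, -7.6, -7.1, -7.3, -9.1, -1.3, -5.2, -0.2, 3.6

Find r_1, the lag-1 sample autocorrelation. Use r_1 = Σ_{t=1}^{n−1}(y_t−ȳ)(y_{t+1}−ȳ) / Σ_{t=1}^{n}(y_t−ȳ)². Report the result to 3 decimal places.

0.196

Mean ȳ = (0.6 − 7.6 − 7.1 − 7.3 − 9.1 − 1.3 − 5.2 − 0.2 + 3.6)/9 = -3.7333
Numerator Σ_{t=1}^{8}(y_t−ȳ)(y_{t+1}−ȳ) = 31.5122
Denominator Σ(y_t−ȳ)² = 160.9200
r_1 = 31.5122 / 160.9200 = 0.196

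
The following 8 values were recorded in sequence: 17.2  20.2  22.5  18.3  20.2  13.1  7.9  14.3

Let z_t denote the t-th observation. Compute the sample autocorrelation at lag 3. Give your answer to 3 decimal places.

Mean z̄ = (17.2 + 20.2 + 22.5 + 18.3 + 20.2 + 13.1 + 7.9 + 14.3)/8 = 16.7125
Deviations from mean: 0.4875, 3.4875, 5.7875, 1.5875, 3.4875, -3.6125, -8.8125, -2.4125
Σ(z_t−z̄)(z_{t+3}−z̄) = (0.7739) + (12.1627) + (-20.9073) + (-13.9898) + (-8.4136) = -30.3742
Denominator Σ(z_t−z̄)² = 157.1088
r_3 = -30.3742 / 157.1088 = -0.193

-0.193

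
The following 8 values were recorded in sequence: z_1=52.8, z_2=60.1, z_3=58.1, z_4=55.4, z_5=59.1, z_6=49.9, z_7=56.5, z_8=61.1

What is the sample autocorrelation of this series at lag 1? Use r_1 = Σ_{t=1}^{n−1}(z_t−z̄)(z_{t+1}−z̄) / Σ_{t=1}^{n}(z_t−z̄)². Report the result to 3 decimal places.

Mean z̄ = (52.8 + 60.1 + 58.1 + 55.4 + 59.1 + 49.9 + 56.5 + 61.1)/8 = 56.6250
Deviations from mean: -3.8250, 3.4750, 1.4750, -1.2250, 2.4750, -6.7250, -0.1250, 4.4750
Numerator Σ_{t=1}^{7}(z_t−z̄)(z_{t+1}−z̄) = -29.3681
Denominator Σ(z_t−z̄)² = 101.7750
r_1 = -29.3681 / 101.7750 = -0.289

-0.289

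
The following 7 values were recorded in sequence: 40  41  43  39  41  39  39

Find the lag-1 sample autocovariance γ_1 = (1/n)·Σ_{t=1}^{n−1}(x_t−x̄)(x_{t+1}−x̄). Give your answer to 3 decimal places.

-0.277

Mean x̄ = (40 + 41 + 43 + 39 + 41 + 39 + 39)/7 = 40.2857
Deviations: -0.2857, 0.7143, 2.7143, -1.2857, 0.7143, -1.2857, -1.2857
Σ_{t=1}^{6}(x_t−x̄)(x_{t+1}−x̄) = -1.9388
γ_1 = -1.9388 / 7 = -0.277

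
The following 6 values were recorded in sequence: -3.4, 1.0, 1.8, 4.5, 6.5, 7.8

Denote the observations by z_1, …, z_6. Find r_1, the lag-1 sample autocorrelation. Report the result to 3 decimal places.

0.422

Mean z̄ = (-3.4 + 1.0 + 1.8 + 4.5 + 6.5 + 7.8)/6 = 3.0333
Deviations from mean: -6.4333, -2.0333, -1.2333, 1.4667, 3.4667, 4.7667
Σ(z_t−z̄)(z_{t+1}−z̄) = (13.0811) + (2.5078) + (-1.8089) + (5.0844) + (16.5244) = 35.3889
Denominator Σ(z_t−z̄)² = 83.9333
r_1 = 35.3889 / 83.9333 = 0.422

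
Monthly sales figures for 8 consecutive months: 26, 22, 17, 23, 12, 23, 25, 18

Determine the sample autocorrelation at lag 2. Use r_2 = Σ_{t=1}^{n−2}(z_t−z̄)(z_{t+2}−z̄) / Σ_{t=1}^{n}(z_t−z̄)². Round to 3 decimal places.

-0.144

Mean z̄ = (26 + 22 + 17 + 23 + 12 + 23 + 25 + 18)/8 = 20.7500
Deviations from mean: 5.2500, 1.2500, -3.7500, 2.2500, -8.7500, 2.2500, 4.2500, -2.7500
Numerator Σ_{t=1}^{6}(z_t−z̄)(z_{t+2}−z̄) = -22.3750
Denominator Σ(z_t−z̄)² = 155.5000
r_2 = -22.3750 / 155.5000 = -0.144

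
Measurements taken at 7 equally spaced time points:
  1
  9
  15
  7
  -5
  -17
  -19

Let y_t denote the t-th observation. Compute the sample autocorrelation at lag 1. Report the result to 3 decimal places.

Mean ȳ = (1 + 9 + 15 + 7 − 5 − 17 − 19)/7 = -1.2857
Deviations from mean: 2.2857, 10.2857, 16.2857, 8.2857, -3.7143, -15.7143, -17.7143
Σ(y_t−ȳ)(y_{t+1}−ȳ) = (23.5102) + (167.5102) + (134.9388) + (-30.7755) + (58.3673) + (278.3673) = 631.9184
Denominator Σ(y_t−ȳ)² = 1019.4286
r_1 = 631.9184 / 1019.4286 = 0.620

0.620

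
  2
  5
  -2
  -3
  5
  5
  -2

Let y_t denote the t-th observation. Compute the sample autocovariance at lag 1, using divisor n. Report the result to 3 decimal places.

-1.475

Mean ȳ = (2 + 5 − 2 − 3 + 5 + 5 − 2)/7 = 1.4286
Σ_{t=1}^{6}(y_t−ȳ)(y_{t+1}−ȳ) = -10.3265
γ_1 = -10.3265 / 7 = -1.475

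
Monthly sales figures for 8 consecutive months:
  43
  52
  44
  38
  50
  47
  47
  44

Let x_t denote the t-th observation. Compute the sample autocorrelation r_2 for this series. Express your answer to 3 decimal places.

-0.434

Mean x̄ = (43 + 52 + 44 + 38 + 50 + 47 + 47 + 44)/8 = 45.6250
Deviations from mean: -2.6250, 6.3750, -1.6250, -7.6250, 4.3750, 1.3750, 1.3750, -1.6250
Σ(x_t−x̄)(x_{t+2}−x̄) = (4.2656) + (-48.6094) + (-7.1094) + (-10.4844) + (6.0156) + (-2.2344) = -58.1563
Denominator Σ(x_t−x̄)² = 133.8750
r_2 = -58.1563 / 133.8750 = -0.434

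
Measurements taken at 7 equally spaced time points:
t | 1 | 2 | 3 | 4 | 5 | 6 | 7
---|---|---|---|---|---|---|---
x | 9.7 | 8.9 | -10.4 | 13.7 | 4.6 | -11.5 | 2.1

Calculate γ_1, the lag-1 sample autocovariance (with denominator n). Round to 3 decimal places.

-25.951

Mean x̄ = (9.7 + 8.9 − 10.4 + 13.7 + 4.6 − 11.5 + 2.1)/7 = 2.4429
Deviations: 7.2571, 6.4571, -12.8429, 11.2571, 2.1571, -13.9429, -0.3429
Σ_{t=1}^{6}(x_t−x̄)(x_{t+1}−x̄) = -181.6547
γ_1 = -181.6547 / 7 = -25.951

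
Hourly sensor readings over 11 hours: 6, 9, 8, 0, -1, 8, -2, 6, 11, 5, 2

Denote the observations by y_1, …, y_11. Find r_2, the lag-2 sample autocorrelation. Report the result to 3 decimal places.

Mean ȳ = (6 + 9 + 8 + 0 − 1 + 8 − 2 + 6 + 11 + 5 + 2)/11 = 4.7273
Numerator Σ_{t=1}^{9}(y_t−ȳ)(y_{t+2}−ȳ) = -66.5124
Denominator Σ(y_t−ȳ)² = 190.1818
r_2 = -66.5124 / 190.1818 = -0.350

-0.350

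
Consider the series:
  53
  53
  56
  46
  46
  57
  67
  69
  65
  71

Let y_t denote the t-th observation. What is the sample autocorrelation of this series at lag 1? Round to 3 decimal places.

Mean ȳ = (53 + 53 + 56 + 46 + 46 + 57 + 67 + 69 + 65 + 71)/10 = 58.3000
Numerator Σ_{t=1}^{9}(y_t−ȳ)(y_{t+1}−ȳ) = 474.4100
Denominator Σ(y_t−ȳ)² = 762.1000
r_1 = 474.4100 / 762.1000 = 0.623

0.623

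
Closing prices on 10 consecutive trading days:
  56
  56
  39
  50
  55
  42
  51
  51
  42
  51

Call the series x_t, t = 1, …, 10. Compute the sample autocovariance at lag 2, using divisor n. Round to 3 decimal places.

-14.038

Mean x̄ = (56 + 56 + 39 + 50 + 55 + 42 + 51 + 51 + 42 + 51)/10 = 49.3000
Σ_{t=1}^{8}(x_t−x̄)(x_{t+2}−x̄) = -140.3800
γ_2 = -140.3800 / 10 = -14.038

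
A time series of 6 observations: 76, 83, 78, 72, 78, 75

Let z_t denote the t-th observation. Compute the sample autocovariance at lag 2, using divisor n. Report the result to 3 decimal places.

Mean z̄ = (76 + 83 + 78 + 72 + 78 + 75)/6 = 77.0000
Deviations: -1.0000, 6.0000, 1.0000, -5.0000, 1.0000, -2.0000
Σ_{t=1}^{4}(z_t−z̄)(z_{t+2}−z̄) = -20.0000
γ_2 = -20.0000 / 6 = -3.333

-3.333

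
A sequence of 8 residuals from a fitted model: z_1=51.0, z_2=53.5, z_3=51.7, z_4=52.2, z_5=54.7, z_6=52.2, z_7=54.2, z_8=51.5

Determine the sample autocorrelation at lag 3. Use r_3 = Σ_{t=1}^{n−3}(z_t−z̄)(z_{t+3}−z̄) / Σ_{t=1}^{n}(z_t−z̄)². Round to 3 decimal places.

Mean z̄ = (51.0 + 53.5 + 51.7 + 52.2 + 54.7 + 52.2 + 54.2 + 51.5)/8 = 52.6250
Deviations from mean: -1.6250, 0.8750, -0.9250, -0.4250, 2.0750, -0.4250, 1.5750, -1.1250
Σ(z_t−z̄)(z_{t+3}−z̄) = (0.6906) + (1.8156) + (0.3931) + (-0.6694) + (-2.3344) = -0.1044
Denominator Σ(z_t−z̄)² = 12.6750
r_3 = -0.1044 / 12.6750 = -0.008

-0.008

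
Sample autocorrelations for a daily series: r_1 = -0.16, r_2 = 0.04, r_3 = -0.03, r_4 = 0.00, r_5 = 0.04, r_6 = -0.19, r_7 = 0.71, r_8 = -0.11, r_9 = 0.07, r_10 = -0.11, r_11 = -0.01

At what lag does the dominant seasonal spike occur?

The largest autocorrelation is r_7 = 0.71; the remaining lags stay at or below 0.07.
The dominant spike at lag 7 indicates a seasonal period of 7.

7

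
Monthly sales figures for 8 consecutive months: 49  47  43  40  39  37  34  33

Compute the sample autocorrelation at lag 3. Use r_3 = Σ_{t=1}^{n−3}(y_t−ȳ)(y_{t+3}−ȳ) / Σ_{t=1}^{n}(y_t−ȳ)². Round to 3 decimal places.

Mean ȳ = (49 + 47 + 43 + 40 + 39 + 37 + 34 + 33)/8 = 40.2500
Numerator Σ_{t=1}^{5}(y_t−ȳ)(y_{t+3}−ȳ) = -8.9375
Denominator Σ(y_t−ȳ)² = 233.5000
r_3 = -8.9375 / 233.5000 = -0.038

-0.038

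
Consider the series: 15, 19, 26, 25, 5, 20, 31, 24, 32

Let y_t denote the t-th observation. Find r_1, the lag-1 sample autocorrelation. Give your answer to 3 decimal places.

0.042

Mean ȳ = (15 + 19 + 26 + 25 + 5 + 20 + 31 + 24 + 32)/9 = 21.8889
Numerator Σ_{t=1}^{8}(y_t−ȳ)(y_{t+1}−ȳ) = 23.5432
Denominator Σ(y_t−ȳ)² = 560.8889
r_1 = 23.5432 / 560.8889 = 0.042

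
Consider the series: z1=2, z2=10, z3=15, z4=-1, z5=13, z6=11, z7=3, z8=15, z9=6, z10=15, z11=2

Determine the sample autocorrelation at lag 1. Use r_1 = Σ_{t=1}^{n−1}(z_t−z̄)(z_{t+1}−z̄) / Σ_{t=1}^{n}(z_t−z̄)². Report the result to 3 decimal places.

Mean z̄ = (2 + 10 + 15 − 1 + 13 + 11 + 3 + 15 + 6 + 15 + 2)/11 = 8.2727
Numerator Σ_{t=1}^{10}(z_t−z̄)(z_{t+1}−z̄) = -215.1653
Denominator Σ(z_t−z̄)² = 366.1818
r_1 = -215.1653 / 366.1818 = -0.588

-0.588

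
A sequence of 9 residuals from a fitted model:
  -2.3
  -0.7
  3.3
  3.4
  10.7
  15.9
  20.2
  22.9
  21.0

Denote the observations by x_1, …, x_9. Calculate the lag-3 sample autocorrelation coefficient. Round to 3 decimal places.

Mean x̄ = (-2.3 − 0.7 + 3.3 + 3.4 + 10.7 + 15.9 + 20.2 + 22.9 + 21.0)/9 = 10.4889
Numerator Σ_{t=1}^{6}(x_t−x̄)(x_{t+3}−x̄) = 40.0530
Denominator Σ(x_t−x̄)² = 778.8289
r_3 = 40.0530 / 778.8289 = 0.051

0.051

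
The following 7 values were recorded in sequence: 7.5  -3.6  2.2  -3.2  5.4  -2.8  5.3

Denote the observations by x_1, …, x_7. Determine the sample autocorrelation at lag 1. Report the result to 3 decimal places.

-0.667

Mean x̄ = (7.5 − 3.6 + 2.2 − 3.2 + 5.4 − 2.8 + 5.3)/7 = 1.5429
Deviations from mean: 5.9571, -5.1429, 0.6571, -4.7429, 3.8571, -4.3429, 3.7571
Numerator Σ_{t=1}^{6}(x_t−x̄)(x_{t+1}−x̄) = -88.4947
Denominator Σ(x_t−x̄)² = 132.7171
r_1 = -88.4947 / 132.7171 = -0.667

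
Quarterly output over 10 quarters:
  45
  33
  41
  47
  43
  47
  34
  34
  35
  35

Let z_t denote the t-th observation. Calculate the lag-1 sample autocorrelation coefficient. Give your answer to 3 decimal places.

0.173

Mean z̄ = (45 + 33 + 41 + 47 + 43 + 47 + 34 + 34 + 35 + 35)/10 = 39.4000
Numerator Σ_{t=1}^{9}(z_t−z̄)(z_{t+1}−z̄) = 52.0400
Denominator Σ(z_t−z̄)² = 300.4000
r_1 = 52.0400 / 300.4000 = 0.173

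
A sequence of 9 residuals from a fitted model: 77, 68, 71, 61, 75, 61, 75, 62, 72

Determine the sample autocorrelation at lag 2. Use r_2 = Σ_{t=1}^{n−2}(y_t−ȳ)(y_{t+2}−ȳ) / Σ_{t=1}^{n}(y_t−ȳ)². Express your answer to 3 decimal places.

0.643

Mean ȳ = (77 + 68 + 71 + 61 + 75 + 61 + 75 + 62 + 72)/9 = 69.1111
Numerator Σ_{t=1}^{7}(y_t−ȳ)(y_{t+2}−ȳ) = 210.1975
Denominator Σ(y_t−ȳ)² = 326.8889
r_2 = 210.1975 / 326.8889 = 0.643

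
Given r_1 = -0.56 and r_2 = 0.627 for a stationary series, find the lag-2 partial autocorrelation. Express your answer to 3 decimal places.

0.457

φ_{22} = (r_2 − r_1²) / (1 − r_1²)
r_1² = (-0.56)² = 0.3136
Numerator = 0.627 − 0.3136 = 0.3134; denominator = 1 − 0.3136 = 0.6864
φ_{22} = 0.3134 / 0.6864 = 0.457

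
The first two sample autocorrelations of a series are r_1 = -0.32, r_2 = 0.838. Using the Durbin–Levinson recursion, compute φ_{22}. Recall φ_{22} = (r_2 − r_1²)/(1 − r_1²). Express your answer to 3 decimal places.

0.820

φ_{22} = (r_2 − r_1²) / (1 − r_1²)
r_1² = (-0.32)² = 0.1024
Numerator = 0.838 − 0.1024 = 0.7356; denominator = 1 − 0.1024 = 0.8976
φ_{22} = 0.7356 / 0.8976 = 0.820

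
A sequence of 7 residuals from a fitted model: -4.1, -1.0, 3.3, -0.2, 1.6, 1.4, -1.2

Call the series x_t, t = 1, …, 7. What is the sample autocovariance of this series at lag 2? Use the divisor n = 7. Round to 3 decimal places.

-1.445

Mean x̄ = (-4.1 − 1.0 + 3.3 − 0.2 + 1.6 + 1.4 − 1.2)/7 = -0.0286
Deviations: -4.0714, -0.9714, 3.3286, -0.1714, 1.6286, 1.4286, -1.1714
Σ_{t=1}^{5}(x_t−x̄)(x_{t+2}−x̄) = -10.1173
γ_2 = -10.1173 / 7 = -1.445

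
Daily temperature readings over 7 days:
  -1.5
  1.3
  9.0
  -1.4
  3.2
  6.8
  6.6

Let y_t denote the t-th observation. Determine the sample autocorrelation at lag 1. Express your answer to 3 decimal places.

-0.165

Mean ȳ = (-1.5 + 1.3 + 9.0 − 1.4 + 3.2 + 6.8 + 6.6)/7 = 3.4286
Deviations from mean: -4.9286, -2.1286, 5.5714, -4.8286, -0.2286, 3.3714, 3.1714
Σ(y_t−ȳ)(y_{t+1}−ȳ) = (10.4908) + (-11.8592) + (-26.9020) + (1.1037) + (-0.7706) + (10.6922) = -17.2451
Denominator Σ(y_t−ȳ)² = 104.6543
r_1 = -17.2451 / 104.6543 = -0.165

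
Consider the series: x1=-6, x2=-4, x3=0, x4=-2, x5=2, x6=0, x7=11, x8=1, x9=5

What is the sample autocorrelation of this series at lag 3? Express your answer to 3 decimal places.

Mean x̄ = (-6 − 4 + 0 − 2 + 2 + 0 + 11 + 1 + 5)/9 = 0.7778
Numerator Σ_{t=1}^{6}(x_t−x̄)(x_{t+3}−x̄) = -17.8148
Denominator Σ(x_t−x̄)² = 201.5556
r_3 = -17.8148 / 201.5556 = -0.088

-0.088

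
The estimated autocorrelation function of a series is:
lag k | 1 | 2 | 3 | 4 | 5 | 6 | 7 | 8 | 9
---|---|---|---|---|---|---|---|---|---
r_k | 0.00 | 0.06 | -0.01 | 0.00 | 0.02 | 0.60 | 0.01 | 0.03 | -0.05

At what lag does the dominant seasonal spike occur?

The largest autocorrelation is r_6 = 0.60; the remaining lags stay at or below 0.06.
The dominant spike at lag 6 indicates a seasonal period of 6.

6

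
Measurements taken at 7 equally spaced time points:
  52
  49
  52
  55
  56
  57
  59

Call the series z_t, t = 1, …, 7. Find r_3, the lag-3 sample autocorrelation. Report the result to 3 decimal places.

-0.189

Mean z̄ = (52 + 49 + 52 + 55 + 56 + 57 + 59)/7 = 54.2857
Σ(z_t−z̄)(z_{t+3}−z̄) = (-1.6327) + (-9.0612) + (-6.2041) + (3.3673) = -13.5306
Denominator Σ(z_t−z̄)² = 71.4286
r_3 = -13.5306 / 71.4286 = -0.189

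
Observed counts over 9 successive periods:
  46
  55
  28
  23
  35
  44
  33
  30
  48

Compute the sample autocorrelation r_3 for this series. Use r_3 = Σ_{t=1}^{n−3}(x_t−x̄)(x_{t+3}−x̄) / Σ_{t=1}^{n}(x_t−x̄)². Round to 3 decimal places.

Mean x̄ = (46 + 55 + 28 + 23 + 35 + 44 + 33 + 30 + 48)/9 = 38.0000
Numerator Σ_{t=1}^{6}(x_t−x̄)(x_{t+3}−x̄) = -72.0000
Denominator Σ(x_t−x̄)² = 912.0000
r_3 = -72.0000 / 912.0000 = -0.079

-0.079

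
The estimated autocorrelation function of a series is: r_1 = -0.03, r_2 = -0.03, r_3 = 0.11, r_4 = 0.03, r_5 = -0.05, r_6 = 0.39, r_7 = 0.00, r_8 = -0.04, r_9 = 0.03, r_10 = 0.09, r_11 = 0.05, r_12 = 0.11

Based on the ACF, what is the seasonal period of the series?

6

The largest autocorrelation is r_6 = 0.39; the remaining lags stay at or below 0.11.
The dominant spike at lag 6 indicates a seasonal period of 6.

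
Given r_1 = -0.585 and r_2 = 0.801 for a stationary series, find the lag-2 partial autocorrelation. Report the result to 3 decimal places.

φ_{22} = (r_2 − r_1²) / (1 − r_1²)
r_1² = (-0.585)² = 0.342225
Numerator = 0.801 − 0.3422 = 0.4588; denominator = 1 − 0.3422 = 0.6578
φ_{22} = 0.4588 / 0.6578 = 0.697

0.697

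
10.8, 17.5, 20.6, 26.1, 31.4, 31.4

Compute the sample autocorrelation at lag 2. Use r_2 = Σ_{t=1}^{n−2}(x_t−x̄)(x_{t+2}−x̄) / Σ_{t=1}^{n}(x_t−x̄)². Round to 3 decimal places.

Mean x̄ = (10.8 + 17.5 + 20.6 + 26.1 + 31.4 + 31.4)/6 = 22.9667
Deviations from mean: -12.1667, -5.4667, -2.3667, 3.1333, 8.4333, 8.4333
Σ(x_t−x̄)(x_{t+2}−x̄) = (28.7944) + (-17.1289) + (-19.9589) + (26.4244) = 18.1311
Denominator Σ(x_t−x̄)² = 335.5733
r_2 = 18.1311 / 335.5733 = 0.054

0.054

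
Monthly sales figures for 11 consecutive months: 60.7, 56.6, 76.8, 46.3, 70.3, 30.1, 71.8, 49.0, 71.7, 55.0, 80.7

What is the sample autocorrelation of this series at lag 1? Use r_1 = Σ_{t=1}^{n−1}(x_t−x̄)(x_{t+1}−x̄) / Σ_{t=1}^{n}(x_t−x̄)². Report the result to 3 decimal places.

Mean x̄ = (60.7 + 56.6 + 76.8 + 46.3 + 70.3 + 30.1 + 71.8 + 49.0 + 71.7 + 55.0 + 80.7)/11 = 60.8182
Numerator Σ_{t=1}^{10}(x_t−x̄)(x_{t+1}−x̄) = -1502.5840
Denominator Σ(x_t−x̄)² = 2325.3364
r_1 = -1502.5840 / 2325.3364 = -0.646

-0.646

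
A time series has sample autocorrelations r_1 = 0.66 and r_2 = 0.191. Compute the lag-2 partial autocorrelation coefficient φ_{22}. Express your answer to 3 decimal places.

φ_{22} = (r_2 − r_1²) / (1 − r_1²)
r_1² = (0.66)² = 0.4356
Numerator = 0.191 − 0.4356 = -0.2446; denominator = 1 − 0.4356 = 0.5644
φ_{22} = -0.2446 / 0.5644 = -0.433

-0.433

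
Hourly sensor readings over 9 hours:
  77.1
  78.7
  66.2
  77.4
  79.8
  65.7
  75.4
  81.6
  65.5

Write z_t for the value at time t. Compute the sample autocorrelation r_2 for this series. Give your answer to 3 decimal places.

Mean z̄ = (77.1 + 78.7 + 66.2 + 77.4 + 79.8 + 65.7 + 75.4 + 81.6 + 65.5)/9 = 74.1556
Σ(z_t−z̄)(z_{t+2}−z̄) = (-23.4247) + (14.7442) + (-44.9047) + (-27.4336) + (7.0242) + (-62.9469) + (-10.7714) = -147.7128
Denominator Σ(z_t−z̄)² = 338.3822
r_2 = -147.7128 / 338.3822 = -0.437

-0.437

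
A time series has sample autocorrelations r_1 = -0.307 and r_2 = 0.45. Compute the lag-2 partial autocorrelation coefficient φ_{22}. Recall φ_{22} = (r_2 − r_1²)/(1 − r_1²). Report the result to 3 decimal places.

φ_{22} = (r_2 − r_1²) / (1 − r_1²)
r_1² = (-0.307)² = 0.094249
Numerator = 0.45 − 0.0942 = 0.3558; denominator = 1 − 0.0942 = 0.9058
φ_{22} = 0.3558 / 0.9058 = 0.393

0.393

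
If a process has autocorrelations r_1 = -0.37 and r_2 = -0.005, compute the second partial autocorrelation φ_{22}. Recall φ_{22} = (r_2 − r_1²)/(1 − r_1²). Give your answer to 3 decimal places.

-0.164

φ_{22} = (r_2 − r_1²) / (1 − r_1²)
r_1² = (-0.37)² = 0.1369
Numerator = -0.005 − 0.1369 = -0.1419; denominator = 1 − 0.1369 = 0.8631
φ_{22} = -0.1419 / 0.8631 = -0.164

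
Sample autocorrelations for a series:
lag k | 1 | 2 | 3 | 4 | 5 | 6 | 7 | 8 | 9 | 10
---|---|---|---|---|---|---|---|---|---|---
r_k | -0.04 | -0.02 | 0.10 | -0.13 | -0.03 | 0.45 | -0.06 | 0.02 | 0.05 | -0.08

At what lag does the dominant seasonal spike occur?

6

The largest autocorrelation is r_6 = 0.45; the remaining lags stay at or below 0.10.
The dominant spike at lag 6 indicates a seasonal period of 6.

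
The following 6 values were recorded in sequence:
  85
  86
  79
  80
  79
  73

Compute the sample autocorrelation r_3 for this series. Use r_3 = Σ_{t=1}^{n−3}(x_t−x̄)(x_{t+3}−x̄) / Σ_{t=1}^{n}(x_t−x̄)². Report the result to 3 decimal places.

0.006

Mean x̄ = (85 + 86 + 79 + 80 + 79 + 73)/6 = 80.3333
Σ(x_t−x̄)(x_{t+3}−x̄) = (-1.5556) + (-7.5556) + (9.7778) = 0.6667
Denominator Σ(x_t−x̄)² = 111.3333
r_3 = 0.6667 / 111.3333 = 0.006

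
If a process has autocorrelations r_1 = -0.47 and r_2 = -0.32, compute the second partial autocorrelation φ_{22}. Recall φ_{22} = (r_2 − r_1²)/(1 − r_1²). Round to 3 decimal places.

-0.694

φ_{22} = (r_2 − r_1²) / (1 − r_1²)
r_1² = (-0.47)² = 0.2209
Numerator = -0.32 − 0.2209 = -0.5409; denominator = 1 − 0.2209 = 0.7791
φ_{22} = -0.5409 / 0.7791 = -0.694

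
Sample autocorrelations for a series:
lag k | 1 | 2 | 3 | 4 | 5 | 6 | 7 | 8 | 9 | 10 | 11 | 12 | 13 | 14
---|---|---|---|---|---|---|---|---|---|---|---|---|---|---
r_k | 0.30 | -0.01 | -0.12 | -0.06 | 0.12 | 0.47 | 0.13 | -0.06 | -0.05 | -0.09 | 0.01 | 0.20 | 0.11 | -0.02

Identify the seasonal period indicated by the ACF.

The largest autocorrelation is r_6 = 0.47; the remaining lags stay at or below 0.30.
The dominant spike at lag 6 indicates a seasonal period of 6.

6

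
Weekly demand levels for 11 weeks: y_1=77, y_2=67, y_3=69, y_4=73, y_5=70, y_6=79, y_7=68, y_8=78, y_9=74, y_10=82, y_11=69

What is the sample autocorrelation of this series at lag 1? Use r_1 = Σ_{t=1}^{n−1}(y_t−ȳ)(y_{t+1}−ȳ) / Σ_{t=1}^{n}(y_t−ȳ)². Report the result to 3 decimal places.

-0.369

Mean ȳ = (77 + 67 + 69 + 73 + 70 + 79 + 68 + 78 + 74 + 82 + 69)/11 = 73.2727
Numerator Σ_{t=1}^{10}(y_t−ȳ)(y_{t+1}−ȳ) = -95.8926
Denominator Σ(y_t−ȳ)² = 260.1818
r_1 = -95.8926 / 260.1818 = -0.369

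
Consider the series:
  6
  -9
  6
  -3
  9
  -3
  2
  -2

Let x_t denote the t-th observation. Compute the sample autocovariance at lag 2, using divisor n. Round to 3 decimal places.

Mean x̄ = (6 − 9 + 6 − 3 + 9 − 3 + 2 − 2)/8 = 0.7500
Σ_{t=1}^{6}(x_t−x̄)(x_{t+2}−x̄) = 142.1250
γ_2 = 142.1250 / 8 = 17.766

17.766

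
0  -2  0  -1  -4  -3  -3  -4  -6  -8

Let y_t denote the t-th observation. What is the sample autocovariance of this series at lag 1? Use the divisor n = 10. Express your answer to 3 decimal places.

Mean ȳ = (0 − 2 + 0 − 1 − 4 − 3 − 3 − 4 − 6 − 8)/10 = -3.1000
Σ_{t=1}^{9}(y_t−ȳ)(y_{t+1}−ȳ) = 28.0900
γ_1 = 28.0900 / 10 = 2.809

2.809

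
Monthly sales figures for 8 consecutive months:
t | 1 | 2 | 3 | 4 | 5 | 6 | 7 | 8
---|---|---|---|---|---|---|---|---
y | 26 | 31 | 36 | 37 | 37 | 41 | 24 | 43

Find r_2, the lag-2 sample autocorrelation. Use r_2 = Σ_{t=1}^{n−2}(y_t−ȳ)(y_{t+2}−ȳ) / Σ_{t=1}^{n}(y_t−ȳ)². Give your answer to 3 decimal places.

0.090

Mean ȳ = (26 + 31 + 36 + 37 + 37 + 41 + 24 + 43)/8 = 34.3750
Σ(y_t−ȳ)(y_{t+2}−ȳ) = (-13.6094) + (-8.8594) + (4.2656) + (17.3906) + (-27.2344) + (57.1406) = 29.0938
Denominator Σ(y_t−ȳ)² = 323.8750
r_2 = 29.0938 / 323.8750 = 0.090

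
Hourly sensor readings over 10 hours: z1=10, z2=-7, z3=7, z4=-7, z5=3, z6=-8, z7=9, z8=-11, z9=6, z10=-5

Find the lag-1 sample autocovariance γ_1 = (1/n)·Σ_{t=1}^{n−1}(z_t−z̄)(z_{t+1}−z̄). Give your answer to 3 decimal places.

-48.249

Mean z̄ = (10 − 7 + 7 − 7 + 3 − 8 + 9 − 11 + 6 − 5)/10 = -0.3000
Σ_{t=1}^{9}(z_t−z̄)(z_{t+1}−z̄) = -482.4900
γ_1 = -482.4900 / 10 = -48.249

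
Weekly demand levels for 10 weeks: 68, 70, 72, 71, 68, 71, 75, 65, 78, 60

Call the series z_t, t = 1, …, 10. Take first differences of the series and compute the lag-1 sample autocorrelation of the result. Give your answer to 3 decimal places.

First differences Δz: 2, 2, -1, -3, 3, 4, -10, 13, -18
Mean of differences = -0.8889
Numerator Σ(Δz_t−Δz̄)(Δz_{t+1}−Δz̄) = -389.6790
Denominator Σ(Δz_t−Δz̄)² = 628.8889
r_1(Δz) = -389.6790 / 628.8889 = -0.620

-0.620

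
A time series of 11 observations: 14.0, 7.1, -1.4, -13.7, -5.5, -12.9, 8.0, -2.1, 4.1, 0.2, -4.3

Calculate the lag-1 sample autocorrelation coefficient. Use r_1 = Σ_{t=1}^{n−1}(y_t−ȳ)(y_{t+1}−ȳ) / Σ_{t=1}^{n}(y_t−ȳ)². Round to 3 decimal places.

Mean ȳ = (14.0 + 7.1 − 1.4 − 13.7 − 5.5 − 12.9 + 8.0 − 2.1 + 4.1 + 0.2 − 4.3)/11 = -0.5909
Numerator Σ_{t=1}^{10}(y_t−ȳ)(y_{t+1}−ȳ) = 116.3681
Denominator Σ(y_t−ȳ)² = 732.6291
r_1 = 116.3681 / 732.6291 = 0.159

0.159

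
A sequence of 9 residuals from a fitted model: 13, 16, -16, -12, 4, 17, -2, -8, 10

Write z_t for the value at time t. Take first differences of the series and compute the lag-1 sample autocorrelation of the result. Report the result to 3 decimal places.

First differences Δz: 3, -32, 4, 16, 13, -19, -6, 18
Mean of differences = -0.3750
Numerator Σ(Δz_t−Δz̄)(Δz_{t+1}−Δz̄) = -202.1406
Denominator Σ(Δz_t−Δz̄)² = 2193.8750
r_1(Δz) = -202.1406 / 2193.8750 = -0.092

-0.092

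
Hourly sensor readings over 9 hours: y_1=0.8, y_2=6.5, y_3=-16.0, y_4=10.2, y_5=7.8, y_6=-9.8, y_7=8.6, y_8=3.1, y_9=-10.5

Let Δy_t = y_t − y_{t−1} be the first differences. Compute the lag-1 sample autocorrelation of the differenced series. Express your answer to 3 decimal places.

-0.527

First differences Δy: 5.7, -22.5, 26.2, -2.4, -17.6, 18.4, -5.5, -13.6
Mean of differences = -1.4125
Numerator Σ(Δy_t−Δȳ)(Δy_{t+1}−Δȳ) = -1095.4277
Denominator Σ(Δy_t−Δȳ)² = 2078.5088
r_1(Δy) = -1095.4277 / 2078.5088 = -0.527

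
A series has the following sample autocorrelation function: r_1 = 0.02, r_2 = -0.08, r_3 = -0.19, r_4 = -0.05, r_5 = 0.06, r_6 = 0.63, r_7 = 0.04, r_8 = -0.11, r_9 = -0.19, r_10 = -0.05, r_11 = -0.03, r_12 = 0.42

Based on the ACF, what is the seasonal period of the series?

6

The largest autocorrelation is r_6 = 0.63, with a weaker echo at lag 12 (0.42); the remaining lags stay at or below 0.06.
The dominant spike at lag 6 indicates a seasonal period of 6.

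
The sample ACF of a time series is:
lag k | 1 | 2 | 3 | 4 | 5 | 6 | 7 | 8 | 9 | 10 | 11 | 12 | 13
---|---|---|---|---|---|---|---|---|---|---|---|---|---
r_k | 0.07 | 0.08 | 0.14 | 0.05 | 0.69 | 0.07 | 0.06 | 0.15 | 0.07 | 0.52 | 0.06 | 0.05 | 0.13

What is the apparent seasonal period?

5

The largest autocorrelation is r_5 = 0.69, with a weaker echo at lag 10 (0.52); the remaining lags stay at or below 0.15.
The dominant spike at lag 5 indicates a seasonal period of 5.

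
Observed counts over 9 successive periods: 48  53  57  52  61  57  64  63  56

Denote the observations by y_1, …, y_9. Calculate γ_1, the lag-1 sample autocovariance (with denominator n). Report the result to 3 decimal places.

Mean ȳ = (48 + 53 + 57 + 52 + 61 + 57 + 64 + 63 + 56)/9 = 56.7778
Σ_{t=1}^{8}(y_t−ȳ)(y_{t+1}−ȳ) = 53.7284
γ_1 = 53.7284 / 9 = 5.970

5.970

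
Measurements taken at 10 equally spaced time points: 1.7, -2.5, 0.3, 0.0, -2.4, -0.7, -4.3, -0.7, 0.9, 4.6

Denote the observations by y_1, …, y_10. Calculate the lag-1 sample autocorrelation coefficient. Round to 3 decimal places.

0.058

Mean ȳ = (1.7 − 2.5 + 0.3 + 0.0 − 2.4 − 0.7 − 4.3 − 0.7 + 0.9 + 4.6)/10 = -0.3100
Numerator Σ_{t=1}^{9}(y_t−ȳ)(y_{t+1}−ȳ) = 3.1999
Denominator Σ(y_t−ȳ)² = 55.4690
r_1 = 3.1999 / 55.4690 = 0.058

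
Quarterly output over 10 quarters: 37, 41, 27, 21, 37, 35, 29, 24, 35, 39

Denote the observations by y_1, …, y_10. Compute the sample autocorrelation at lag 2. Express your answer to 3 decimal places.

Mean ȳ = (37 + 41 + 27 + 21 + 37 + 35 + 29 + 24 + 35 + 39)/10 = 32.5000
Numerator Σ_{t=1}^{8}(y_t−ȳ)(y_{t+2}−ȳ) = -277.0000
Denominator Σ(y_t−ȳ)² = 414.5000
r_2 = -277.0000 / 414.5000 = -0.668

-0.668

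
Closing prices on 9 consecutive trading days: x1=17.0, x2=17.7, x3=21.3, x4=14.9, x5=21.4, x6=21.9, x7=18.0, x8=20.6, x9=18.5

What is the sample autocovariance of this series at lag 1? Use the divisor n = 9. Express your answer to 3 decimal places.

Mean x̄ = (17.0 + 17.7 + 21.3 + 14.9 + 21.4 + 21.9 + 18.0 + 20.6 + 18.5)/9 = 19.0333
Σ_{t=1}^{8}(x_t−x̄)(x_{t+1}−x̄) = -18.0944
γ_1 = -18.0944 / 9 = -2.010

-2.010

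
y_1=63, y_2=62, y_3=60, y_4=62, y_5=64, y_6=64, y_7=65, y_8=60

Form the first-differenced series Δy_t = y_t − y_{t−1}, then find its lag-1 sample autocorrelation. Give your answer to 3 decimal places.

-0.050

First differences Δy: -1, -2, 2, 2, 0, 1, -5
Mean of differences = -0.4286
Numerator Σ(Δy_t−Δȳ)(Δy_{t+1}−Δȳ) = -1.8980
Denominator Σ(Δy_t−Δȳ)² = 37.7143
r_1(Δy) = -1.8980 / 37.7143 = -0.050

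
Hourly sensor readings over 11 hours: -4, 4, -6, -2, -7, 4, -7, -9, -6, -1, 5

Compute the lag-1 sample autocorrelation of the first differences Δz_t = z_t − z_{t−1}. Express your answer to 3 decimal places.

First differences Δz: 8, -10, 4, -5, 11, -11, -2, 3, 5, 6
Mean of differences = 0.9000
Numerator Σ(Δz_t−Δz̄)(Δz_{t+1}−Δz̄) = -251.3100
Denominator Σ(Δz_t−Δz̄)² = 512.9000
r_1(Δz) = -251.3100 / 512.9000 = -0.490

-0.490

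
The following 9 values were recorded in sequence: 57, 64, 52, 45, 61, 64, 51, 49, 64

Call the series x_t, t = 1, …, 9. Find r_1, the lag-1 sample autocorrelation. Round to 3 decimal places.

Mean x̄ = (57 + 64 + 52 + 45 + 61 + 64 + 51 + 49 + 64)/9 = 56.3333
Numerator Σ_{t=1}^{8}(x_t−x̄)(x_{t+1}−x̄) = -54.1111
Denominator Σ(x_t−x̄)² = 428.0000
r_1 = -54.1111 / 428.0000 = -0.126

-0.126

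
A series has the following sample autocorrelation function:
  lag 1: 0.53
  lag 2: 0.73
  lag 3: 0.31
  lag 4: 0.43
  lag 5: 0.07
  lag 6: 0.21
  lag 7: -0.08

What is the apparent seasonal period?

The largest autocorrelation is r_2 = 0.73; the remaining lags stay at or below 0.53.
The dominant spike at lag 2 indicates a seasonal period of 2.

2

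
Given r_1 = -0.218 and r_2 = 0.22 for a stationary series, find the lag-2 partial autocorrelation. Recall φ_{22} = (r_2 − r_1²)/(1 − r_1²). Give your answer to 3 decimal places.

0.181

φ_{22} = (r_2 − r_1²) / (1 − r_1²)
r_1² = (-0.218)² = 0.047524
Numerator = 0.22 − 0.0475 = 0.1725; denominator = 1 − 0.0475 = 0.9525
φ_{22} = 0.1725 / 0.9525 = 0.181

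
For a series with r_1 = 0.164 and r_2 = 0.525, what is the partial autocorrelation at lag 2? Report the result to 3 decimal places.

0.512

φ_{22} = (r_2 − r_1²) / (1 − r_1²)
r_1² = (0.164)² = 0.026896
Numerator = 0.525 − 0.0269 = 0.4981; denominator = 1 − 0.0269 = 0.9731
φ_{22} = 0.4981 / 0.9731 = 0.512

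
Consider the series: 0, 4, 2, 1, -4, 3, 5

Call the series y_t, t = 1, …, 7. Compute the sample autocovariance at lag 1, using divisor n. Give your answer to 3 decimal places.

Mean ȳ = (0 + 4 + 2 + 1 − 4 + 3 + 5)/7 = 1.5714
Deviations: -1.5714, 2.4286, 0.4286, -0.5714, -5.5714, 1.4286, 3.4286
Σ_{t=1}^{6}(y_t−ȳ)(y_{t+1}−ȳ) = -2.8980
γ_1 = -2.8980 / 7 = -0.414

-0.414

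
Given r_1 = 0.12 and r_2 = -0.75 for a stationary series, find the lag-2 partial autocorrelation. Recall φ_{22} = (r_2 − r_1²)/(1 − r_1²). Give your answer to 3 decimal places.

-0.776

φ_{22} = (r_2 − r_1²) / (1 − r_1²)
r_1² = (0.12)² = 0.0144
Numerator = -0.75 − 0.0144 = -0.7644; denominator = 1 − 0.0144 = 0.9856
φ_{22} = -0.7644 / 0.9856 = -0.776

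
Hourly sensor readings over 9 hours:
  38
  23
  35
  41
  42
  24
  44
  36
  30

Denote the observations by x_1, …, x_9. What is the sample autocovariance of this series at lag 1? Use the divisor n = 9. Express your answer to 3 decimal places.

-18.450

Mean x̄ = (38 + 23 + 35 + 41 + 42 + 24 + 44 + 36 + 30)/9 = 34.7778
Σ_{t=1}^{8}(x_t−x̄)(x_{t+1}−x̄) = -166.0494
γ_1 = -166.0494 / 9 = -18.450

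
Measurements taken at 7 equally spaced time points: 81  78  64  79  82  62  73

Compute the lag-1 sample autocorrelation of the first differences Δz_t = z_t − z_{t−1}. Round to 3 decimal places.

-0.449

First differences Δz: -3, -14, 15, 3, -20, 11
Mean of differences = -1.3333
Numerator Σ(Δz_t−Δz̄)(Δz_{t+1}−Δz̄) = -426.1111
Denominator Σ(Δz_t−Δz̄)² = 949.3333
r_1(Δz) = -426.1111 / 949.3333 = -0.449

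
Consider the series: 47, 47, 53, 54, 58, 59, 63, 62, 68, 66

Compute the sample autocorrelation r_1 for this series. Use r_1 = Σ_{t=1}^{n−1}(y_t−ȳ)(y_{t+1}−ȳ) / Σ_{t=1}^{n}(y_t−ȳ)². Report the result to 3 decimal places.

Mean ȳ = (47 + 47 + 53 + 54 + 58 + 59 + 63 + 62 + 68 + 66)/10 = 57.7000
Numerator Σ_{t=1}^{9}(y_t−ȳ)(y_{t+1}−ȳ) = 340.9100
Denominator Σ(y_t−ȳ)² = 488.1000
r_1 = 340.9100 / 488.1000 = 0.698

0.698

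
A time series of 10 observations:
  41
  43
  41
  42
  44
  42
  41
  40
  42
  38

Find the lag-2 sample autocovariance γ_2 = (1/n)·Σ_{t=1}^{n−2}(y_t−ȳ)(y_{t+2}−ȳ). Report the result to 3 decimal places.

0.308

Mean ȳ = (41 + 43 + 41 + 42 + 44 + 42 + 41 + 40 + 42 + 38)/10 = 41.4000
Σ_{t=1}^{8}(y_t−ȳ)(y_{t+2}−ȳ) = 3.0800
γ_2 = 3.0800 / 10 = 0.308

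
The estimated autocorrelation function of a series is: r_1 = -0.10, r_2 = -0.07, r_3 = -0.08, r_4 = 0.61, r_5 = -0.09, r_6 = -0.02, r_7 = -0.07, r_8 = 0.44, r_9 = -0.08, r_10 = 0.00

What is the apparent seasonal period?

4

The largest autocorrelation is r_4 = 0.61, with a weaker echo at lag 8 (0.44); the remaining lags stay at or below 0.00.
The dominant spike at lag 4 indicates a seasonal period of 4.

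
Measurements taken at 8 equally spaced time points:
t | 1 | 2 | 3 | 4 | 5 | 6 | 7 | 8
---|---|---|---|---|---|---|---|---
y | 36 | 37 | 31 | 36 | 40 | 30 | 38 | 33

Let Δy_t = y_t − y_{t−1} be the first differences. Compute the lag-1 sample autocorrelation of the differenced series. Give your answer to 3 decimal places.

-0.661

First differences Δy: 1, -6, 5, 4, -10, 8, -5
Mean of differences = -0.4286
Numerator Σ(Δy_t−Δȳ)(Δy_{t+1}−Δȳ) = -175.7551
Denominator Σ(Δy_t−Δȳ)² = 265.7143
r_1(Δy) = -175.7551 / 265.7143 = -0.661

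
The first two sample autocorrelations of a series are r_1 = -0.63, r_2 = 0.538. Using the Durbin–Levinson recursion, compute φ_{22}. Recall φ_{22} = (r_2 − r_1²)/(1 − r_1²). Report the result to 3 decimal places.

0.234

φ_{22} = (r_2 − r_1²) / (1 − r_1²)
r_1² = (-0.63)² = 0.3969
Numerator = 0.538 − 0.3969 = 0.1411; denominator = 1 − 0.3969 = 0.6031
φ_{22} = 0.1411 / 0.6031 = 0.234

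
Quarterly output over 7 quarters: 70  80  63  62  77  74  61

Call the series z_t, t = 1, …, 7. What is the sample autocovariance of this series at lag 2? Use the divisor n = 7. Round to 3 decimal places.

Mean z̄ = (70 + 80 + 63 + 62 + 77 + 74 + 61)/7 = 69.5714
Σ_{t=1}^{5}(z_t−z̄)(z_{t+2}−z̄) = -227.7959
γ_2 = -227.7959 / 7 = -32.542

-32.542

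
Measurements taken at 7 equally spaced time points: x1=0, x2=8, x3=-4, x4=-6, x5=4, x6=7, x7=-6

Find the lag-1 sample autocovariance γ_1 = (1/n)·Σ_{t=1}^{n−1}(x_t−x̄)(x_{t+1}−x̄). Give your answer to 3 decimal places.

Mean x̄ = (0 + 8 − 4 − 6 + 4 + 7 − 6)/7 = 0.4286
Σ_{t=1}^{6}(x_t−x̄)(x_{t+1}−x̄) = -50.0408
γ_1 = -50.0408 / 7 = -7.149

-7.149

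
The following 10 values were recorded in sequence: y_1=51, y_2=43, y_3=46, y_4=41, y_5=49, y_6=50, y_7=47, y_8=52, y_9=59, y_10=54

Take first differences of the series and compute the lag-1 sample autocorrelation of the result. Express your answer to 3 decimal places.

First differences Δy: -8, 3, -5, 8, 1, -3, 5, 7, -5
Mean of differences = 0.3333
Numerator Σ(Δy_t−Δȳ)(Δy_{t+1}−Δȳ) = -94.4444
Denominator Σ(Δy_t−Δȳ)² = 270.0000
r_1(Δy) = -94.4444 / 270.0000 = -0.350

-0.350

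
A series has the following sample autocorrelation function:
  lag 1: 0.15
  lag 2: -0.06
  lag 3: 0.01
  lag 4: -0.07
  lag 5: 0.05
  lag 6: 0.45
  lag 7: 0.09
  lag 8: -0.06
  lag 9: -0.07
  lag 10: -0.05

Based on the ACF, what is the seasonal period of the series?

6

The largest autocorrelation is r_6 = 0.45; the remaining lags stay at or below 0.15.
The dominant spike at lag 6 indicates a seasonal period of 6.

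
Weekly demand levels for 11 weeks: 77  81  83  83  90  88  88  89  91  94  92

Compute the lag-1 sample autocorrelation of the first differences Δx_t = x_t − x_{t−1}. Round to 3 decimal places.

-0.376

First differences Δx: 4, 2, 0, 7, -2, 0, 1, 2, 3, -2
Mean of differences = 1.5000
Numerator Σ(Δx_t−Δx̄)(Δx_{t+1}−Δx̄) = -25.7500
Denominator Σ(Δx_t−Δx̄)² = 68.5000
r_1(Δx) = -25.7500 / 68.5000 = -0.376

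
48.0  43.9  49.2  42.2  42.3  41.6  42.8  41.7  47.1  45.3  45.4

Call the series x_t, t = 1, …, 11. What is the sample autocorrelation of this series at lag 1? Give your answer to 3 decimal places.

Mean x̄ = (48.0 + 43.9 + 49.2 + 42.2 + 42.3 + 41.6 + 42.8 + 41.7 + 47.1 + 45.3 + 45.4)/11 = 44.5000
Numerator Σ_{t=1}^{10}(x_t−x̄)(x_{t+1}−x̄) = 0.9200
Denominator Σ(x_t−x̄)² = 72.1800
r_1 = 0.9200 / 72.1800 = 0.013

0.013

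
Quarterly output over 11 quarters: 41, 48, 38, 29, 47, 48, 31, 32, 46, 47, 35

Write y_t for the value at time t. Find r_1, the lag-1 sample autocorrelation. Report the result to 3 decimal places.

-0.088

Mean ȳ = (41 + 48 + 38 + 29 + 47 + 48 + 31 + 32 + 46 + 47 + 35)/11 = 40.1818
Numerator Σ_{t=1}^{10}(y_t−ȳ)(y_{t+1}−ȳ) = -49.1240
Denominator Σ(y_t−ȳ)² = 557.6364
r_1 = -49.1240 / 557.6364 = -0.088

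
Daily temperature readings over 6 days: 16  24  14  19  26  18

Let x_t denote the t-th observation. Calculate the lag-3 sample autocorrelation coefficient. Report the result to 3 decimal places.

0.365

Mean x̄ = (16 + 24 + 14 + 19 + 26 + 18)/6 = 19.5000
Σ(x_t−x̄)(x_{t+3}−x̄) = (1.7500) + (29.2500) + (8.2500) = 39.2500
Denominator Σ(x_t−x̄)² = 107.5000
r_3 = 39.2500 / 107.5000 = 0.365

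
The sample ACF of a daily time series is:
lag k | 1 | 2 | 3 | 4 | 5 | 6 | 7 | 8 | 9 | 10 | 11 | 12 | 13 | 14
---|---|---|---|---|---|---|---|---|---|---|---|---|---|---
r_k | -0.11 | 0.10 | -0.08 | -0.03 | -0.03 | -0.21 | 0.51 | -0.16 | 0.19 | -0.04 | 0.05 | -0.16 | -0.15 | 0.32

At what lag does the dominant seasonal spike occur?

The largest autocorrelation is r_7 = 0.51, with a weaker echo at lag 14 (0.32); the remaining lags stay at or below 0.19.
The dominant spike at lag 7 indicates a seasonal period of 7.

7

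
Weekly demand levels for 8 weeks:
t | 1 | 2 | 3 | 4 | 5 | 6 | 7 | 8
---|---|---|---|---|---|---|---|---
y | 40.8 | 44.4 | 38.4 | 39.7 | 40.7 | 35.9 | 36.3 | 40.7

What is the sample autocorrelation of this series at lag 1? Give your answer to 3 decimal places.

0.086

Mean ȳ = (40.8 + 44.4 + 38.4 + 39.7 + 40.7 + 35.9 + 36.3 + 40.7)/8 = 39.6125
Deviations from mean: 1.1875, 4.7875, -1.2125, 0.0875, 1.0875, -3.7125, -3.3125, 1.0875
Σ(y_t−ȳ)(y_{t+1}−ȳ) = (5.6852) + (-5.8048) + (-0.1061) + (0.0952) + (-4.0373) + (12.2977) + (-3.6023) = 4.5273
Denominator Σ(y_t−ȳ)² = 52.9288
r_1 = 4.5273 / 52.9288 = 0.086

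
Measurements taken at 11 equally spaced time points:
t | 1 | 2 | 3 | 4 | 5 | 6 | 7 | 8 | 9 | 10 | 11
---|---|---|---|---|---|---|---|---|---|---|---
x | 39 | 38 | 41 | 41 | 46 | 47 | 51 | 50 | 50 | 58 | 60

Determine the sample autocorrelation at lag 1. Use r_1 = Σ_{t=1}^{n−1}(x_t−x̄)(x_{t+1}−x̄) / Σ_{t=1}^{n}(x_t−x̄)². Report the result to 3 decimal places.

0.676

Mean x̄ = (39 + 38 + 41 + 41 + 46 + 47 + 51 + 50 + 50 + 58 + 60)/11 = 47.3636
Numerator Σ_{t=1}^{10}(x_t−x̄)(x_{t+1}−x̄) = 365.2314
Denominator Σ(x_t−x̄)² = 540.5455
r_1 = 365.2314 / 540.5455 = 0.676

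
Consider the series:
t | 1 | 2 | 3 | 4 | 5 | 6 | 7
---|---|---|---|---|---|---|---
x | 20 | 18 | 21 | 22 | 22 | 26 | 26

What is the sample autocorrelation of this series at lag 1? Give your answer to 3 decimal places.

Mean x̄ = (20 + 18 + 21 + 22 + 22 + 26 + 26)/7 = 22.1429
Deviations from mean: -2.1429, -4.1429, -1.1429, -0.1429, -0.1429, 3.8571, 3.8571
Σ(x_t−x̄)(x_{t+1}−x̄) = (8.8776) + (4.7347) + (0.1633) + (0.0204) + (-0.5510) + (14.8776) = 28.1224
Denominator Σ(x_t−x̄)² = 52.8571
r_1 = 28.1224 / 52.8571 = 0.532

0.532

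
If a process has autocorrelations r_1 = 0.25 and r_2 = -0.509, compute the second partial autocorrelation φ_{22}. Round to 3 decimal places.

φ_{22} = (r_2 − r_1²) / (1 − r_1²)
r_1² = (0.25)² = 0.0625
Numerator = -0.509 − 0.0625 = -0.5715; denominator = 1 − 0.0625 = 0.9375
φ_{22} = -0.5715 / 0.9375 = -0.610

-0.610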